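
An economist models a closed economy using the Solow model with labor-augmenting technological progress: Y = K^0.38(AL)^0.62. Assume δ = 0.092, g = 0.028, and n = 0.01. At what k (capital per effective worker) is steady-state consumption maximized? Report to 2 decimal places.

k_gold ≈ 5.64

Capital per effective worker breaks even when investment replaces (n + g + δ)·k; here n + g + δ = 0.13.
Setting f'(k) = n+g+δ gives 0.38·k^(0.38−1) = 0.13, hence k_gold = (0.38/0.13)^(1/0.62) ≈ 5.6410.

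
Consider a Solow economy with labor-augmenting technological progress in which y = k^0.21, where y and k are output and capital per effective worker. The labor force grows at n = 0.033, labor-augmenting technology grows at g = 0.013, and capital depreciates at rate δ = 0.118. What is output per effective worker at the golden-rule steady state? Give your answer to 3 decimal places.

The effective depreciation rate is n + g + δ = 0.033 + 0.013 + 0.118 = 0.164.
Golden rule sets MPK = n+g+δ: 0.21·k^(0.21−1) = 0.164, so k_gold = (0.21/0.164)^(1/0.79) ≈ 1.3675.
Output: y_gold = k_gold^0.21 = 1.3675^0.21 ≈ 1.0679.

y_gold ≈ 1.068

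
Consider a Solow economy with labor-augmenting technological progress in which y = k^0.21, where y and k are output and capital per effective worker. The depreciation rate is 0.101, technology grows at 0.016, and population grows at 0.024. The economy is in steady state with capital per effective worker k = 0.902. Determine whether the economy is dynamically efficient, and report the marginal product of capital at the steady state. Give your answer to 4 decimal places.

dynamically efficient; MPK ≈ 0.2278

Capital per effective worker breaks even when investment replaces (n + g + δ)·k; here n + g + δ = 0.141.
MPK = 0.21·k^(0.21−1) = 0.21·0.902^(-0.79) ≈ 0.2278.
MPK > 0.141, so the economy is dynamically efficient (under-saving).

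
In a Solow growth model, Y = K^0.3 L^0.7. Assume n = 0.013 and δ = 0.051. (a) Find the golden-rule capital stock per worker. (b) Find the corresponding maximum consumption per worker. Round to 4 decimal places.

(a) k_gold ≈ 9.0884; (b) c_gold ≈ 1.3572

n + δ = 0.013 + 0.051 = 0.064.
At the golden rule the marginal product of capital equals n+δ: 0.3·k^(0.3−1) = 0.064. Solving, k_gold = (0.3/0.064)^(1/0.7) ≈ 9.0884.
y_gold = 9.0884^0.3 ≈ 1.9389; c_gold = y_gold − 0.064·k_gold ≈ 1.3572.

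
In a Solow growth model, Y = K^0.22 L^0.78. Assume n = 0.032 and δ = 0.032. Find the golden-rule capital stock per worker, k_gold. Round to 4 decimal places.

k_gold ≈ 4.8696

The effective depreciation rate is n + δ = 0.032 + 0.032 = 0.064.
Maximizing c = f(k) − (n+δ)·k gives f'(k) = n+δ, i.e. 0.22·k^(0.22−1) = 0.064, so k_gold = (0.22/0.064)^(1/0.78) ≈ 4.8696.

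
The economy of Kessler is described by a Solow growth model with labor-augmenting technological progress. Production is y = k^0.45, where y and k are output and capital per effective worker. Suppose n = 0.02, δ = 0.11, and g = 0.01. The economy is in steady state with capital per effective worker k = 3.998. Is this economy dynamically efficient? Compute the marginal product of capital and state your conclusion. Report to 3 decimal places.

dynamically efficient; MPK ≈ 0.210

Break-even investment rate: n + g + δ = 0.02 + 0.01 + 0.11 = 0.14.
MPK = 0.45·k^(0.45−1) = 0.45·3.998^(-0.55) ≈ 0.2100.
MPK > 0.14, so the economy is dynamically efficient (under-saving).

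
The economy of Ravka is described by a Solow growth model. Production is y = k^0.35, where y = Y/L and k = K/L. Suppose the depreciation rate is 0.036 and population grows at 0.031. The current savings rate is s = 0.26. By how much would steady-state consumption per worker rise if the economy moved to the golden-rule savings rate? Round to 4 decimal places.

Δc ≈ 0.0474

Break-even investment rate: n + δ = 0.031 + 0.036 = 0.067.
Current steady state (s = 0.26): k* = (0.26/0.067)^(1/0.65) ≈ 8.0537, y* = 8.0537^0.35 ≈ 2.0754, c* = (1−0.26)·2.0754 ≈ 1.5358.
At the golden rule the marginal product of capital equals n+δ: 0.35·k^(0.35−1) = 0.067. Solving, k_gold = (0.35/0.067)^(1/0.65) ≈ 12.7235.
y_gold = 12.7235^0.35 ≈ 2.4356, c_gold = y_gold − 0.067·k_gold ≈ 1.5832.
Gain: Δc = 1.5832 − 1.5358 ≈ 0.0474.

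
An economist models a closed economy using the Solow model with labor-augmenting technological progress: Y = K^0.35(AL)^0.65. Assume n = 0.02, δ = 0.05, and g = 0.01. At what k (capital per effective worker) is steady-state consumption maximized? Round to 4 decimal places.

n + g + δ = 0.02 + 0.01 + 0.05 = 0.08.
At the golden rule the marginal product of capital equals n+g+δ: 0.35·k^(0.35−1) = 0.08. Solving, k_gold = (0.35/0.08)^(1/0.65) ≈ 9.6855.

k_gold ≈ 9.6855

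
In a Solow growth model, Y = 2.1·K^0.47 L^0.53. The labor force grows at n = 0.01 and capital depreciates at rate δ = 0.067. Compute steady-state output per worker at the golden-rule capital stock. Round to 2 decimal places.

The effective depreciation rate is n + δ = 0.01 + 0.067 = 0.077.
Golden rule sets MPK = n+δ: 0.47·2.1·k^(0.47−1) = 0.077, so k_gold = (0.47·2.1/0.077)^(1/0.53) ≈ 123.0945.
Output: y_gold = 2.1·k_gold^0.47 = 2.1·123.0945^0.47 ≈ 20.1665.

y_gold ≈ 20.17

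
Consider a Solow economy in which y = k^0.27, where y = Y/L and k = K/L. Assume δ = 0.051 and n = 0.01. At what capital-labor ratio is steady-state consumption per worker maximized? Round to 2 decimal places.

n + δ = 0.01 + 0.051 = 0.061.
Golden rule sets MPK = n+δ: 0.27·k^(0.27−1) = 0.061, so k_gold = (0.27/0.061)^(1/0.73) ≈ 7.6732.

k_gold ≈ 7.67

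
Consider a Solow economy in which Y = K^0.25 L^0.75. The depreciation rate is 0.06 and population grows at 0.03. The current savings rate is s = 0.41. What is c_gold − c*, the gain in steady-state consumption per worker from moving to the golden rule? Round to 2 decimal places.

Capital per worker breaks even when investment replaces (n + δ)·k; here n + δ = 0.09.
Current steady state (s = 0.41): k* = (0.41/0.09)^(1/0.75) ≈ 7.5519, y* = 7.5519^0.25 ≈ 1.6577, c* = (1−0.41)·1.6577 ≈ 0.9781.
Setting f'(k) = n+δ gives 0.25·k^(0.25−1) = 0.09, hence k_gold = (0.25/0.09)^(1/0.75) ≈ 3.9048.
y_gold = 3.9048^0.25 ≈ 1.4057, c_gold = y_gold − 0.09·k_gold ≈ 1.0543.
Gain: Δc = 1.0543 − 0.9781 ≈ 0.0762.

Δc ≈ 0.08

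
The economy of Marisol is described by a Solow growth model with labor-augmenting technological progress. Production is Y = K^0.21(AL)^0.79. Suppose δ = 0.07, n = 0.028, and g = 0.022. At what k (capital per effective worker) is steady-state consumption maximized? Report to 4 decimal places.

Capital per effective worker breaks even when investment replaces (n + g + δ)·k; here n + g + δ = 0.12.
Maximizing c = f(k) − (n+g+δ)·k gives f'(k) = n+g+δ, i.e. 0.21·k^(0.21−1) = 0.12, so k_gold = (0.21/0.12)^(1/0.79) ≈ 2.0307.

k_gold ≈ 2.0307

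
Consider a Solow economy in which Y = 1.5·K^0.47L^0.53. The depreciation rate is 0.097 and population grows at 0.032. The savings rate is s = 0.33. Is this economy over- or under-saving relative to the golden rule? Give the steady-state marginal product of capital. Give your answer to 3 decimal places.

under-saving; MPK ≈ 0.184

Capital per worker breaks even when investment replaces (n + δ)·k; here n + δ = 0.129.
Steady-state k*: s·A·k^0.47 = 0.129·k gives k* = (0.33·1.5/0.129)^(1/0.53) ≈ 12.6449.
MPK = 0.47·1.5·12.6449^(-0.53) ≈ 0.1837.
MPK > n+δ = 0.129, so the economy is dynamically efficient (under-saving).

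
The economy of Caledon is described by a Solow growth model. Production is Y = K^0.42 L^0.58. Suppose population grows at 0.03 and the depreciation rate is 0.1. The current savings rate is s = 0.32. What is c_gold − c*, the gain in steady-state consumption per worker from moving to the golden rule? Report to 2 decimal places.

Δc ≈ 0.05

n + δ = 0.03 + 0.1 = 0.13.
Current steady state (s = 0.32): k* = (0.32/0.13)^(1/0.58) ≈ 4.7260, y* = 4.7260^0.42 ≈ 1.9199, c* = (1−0.32)·1.9199 ≈ 1.3056.
At the golden rule the marginal product of capital equals n+δ: 0.42·k^(0.42−1) = 0.13. Solving, k_gold = (0.42/0.13)^(1/0.58) ≈ 7.5529.
y_gold = 7.5529^0.42 ≈ 2.3378, c_gold = y_gold − 0.13·k_gold ≈ 1.3559.
Gain: Δc = 1.3559 − 1.3056 ≈ 0.0504.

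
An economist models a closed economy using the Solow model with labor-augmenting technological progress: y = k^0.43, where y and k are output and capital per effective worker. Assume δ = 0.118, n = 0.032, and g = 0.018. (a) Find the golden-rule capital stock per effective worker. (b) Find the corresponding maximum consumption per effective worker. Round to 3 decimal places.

Break-even investment rate: n + g + δ = 0.032 + 0.018 + 0.118 = 0.168.
Golden rule sets MPK = n+g+δ: 0.43·k^(0.43−1) = 0.168, so k_gold = (0.43/0.168)^(1/0.57) ≈ 5.2008.
y_gold = 5.2008^0.43 ≈ 2.0319; c_gold = y_gold − 0.168·k_gold ≈ 1.1582.

(a) k_gold ≈ 5.201; (b) c_gold ≈ 1.158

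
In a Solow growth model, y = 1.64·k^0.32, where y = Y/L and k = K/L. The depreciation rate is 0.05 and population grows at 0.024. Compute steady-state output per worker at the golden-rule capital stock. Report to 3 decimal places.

n + δ = 0.024 + 0.05 = 0.074.
Setting f'(k) = n+δ gives 0.32·1.64·k^(0.32−1) = 0.074, hence k_gold = (0.32·1.64/0.074)^(1/0.68) ≈ 17.8287.
Output: y_gold = 1.64·k_gold^0.32 = 1.64·17.8287^0.32 ≈ 4.1229.

y_gold ≈ 4.123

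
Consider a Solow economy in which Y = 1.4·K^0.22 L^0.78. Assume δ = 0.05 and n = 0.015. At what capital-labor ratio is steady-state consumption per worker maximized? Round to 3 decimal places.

k_gold ≈ 7.349

The effective depreciation rate is n + δ = 0.015 + 0.05 = 0.065.
Maximizing c = f(k) − (n+δ)·k gives f'(k) = n+δ, i.e. 0.22·1.4·k^(0.22−1) = 0.065, so k_gold = (0.22·1.4/0.065)^(1/0.78) ≈ 7.3486.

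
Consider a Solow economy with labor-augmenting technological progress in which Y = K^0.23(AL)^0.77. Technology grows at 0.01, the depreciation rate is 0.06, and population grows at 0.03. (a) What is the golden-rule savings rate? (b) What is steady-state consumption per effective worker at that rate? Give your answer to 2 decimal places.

(a) s_gold = 0.23; (b) c_gold ≈ 0.99

n + g + δ = 0.03 + 0.01 + 0.06 = 0.1.
For Cobb-Douglas, s_gold equals capital's share: s_gold = 0.23.
Setting f'(k) = n+g+δ gives 0.23·k^(0.23−1) = 0.1, hence k_gold = (0.23/0.1)^(1/0.77) ≈ 2.9497.
y_gold = 2.9497^0.23 ≈ 1.2825; c_gold = (1−0.23)·y_gold ≈ 0.9875.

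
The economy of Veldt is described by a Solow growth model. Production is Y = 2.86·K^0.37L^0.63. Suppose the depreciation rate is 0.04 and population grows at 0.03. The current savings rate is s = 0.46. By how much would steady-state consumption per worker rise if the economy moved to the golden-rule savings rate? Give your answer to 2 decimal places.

Δc ≈ 0.23

Break-even investment rate: n + δ = 0.03 + 0.04 = 0.07.
Current steady state (s = 0.46): k* = (0.46·2.86/0.07)^(1/0.63) ≈ 105.2600, y* = 2.86·105.2600^0.37 ≈ 16.0178, c* = (1−0.46)·16.0178 ≈ 8.6496.
Maximizing c = f(k) − (n+δ)·k gives f'(k) = n+δ, i.e. 0.37·2.86·k^(0.37−1) = 0.07, so k_gold = (0.37·2.86/0.07)^(1/0.63) ≈ 74.5031.
y_gold = 2.86·74.5031^0.37 ≈ 14.0952, c_gold = y_gold − 0.07·k_gold ≈ 8.8800.
Gain: Δc = 8.8800 − 8.6496 ≈ 0.2303.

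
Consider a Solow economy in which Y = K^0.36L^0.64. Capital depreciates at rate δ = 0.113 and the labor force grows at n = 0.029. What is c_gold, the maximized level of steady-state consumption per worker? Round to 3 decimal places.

c_gold ≈ 1.080

Capital per worker breaks even when investment replaces (n + δ)·k; here n + δ = 0.142.
At the golden rule the marginal product of capital equals n+δ: 0.36·k^(0.36−1) = 0.142. Solving, k_gold = (0.36/0.142)^(1/0.64) ≈ 4.2783.
y_gold = 4.2783^0.36 ≈ 1.6876.
c_gold = y_gold − (n+δ)·k_gold = 1.6876 − 0.142·4.2783 ≈ 1.0800.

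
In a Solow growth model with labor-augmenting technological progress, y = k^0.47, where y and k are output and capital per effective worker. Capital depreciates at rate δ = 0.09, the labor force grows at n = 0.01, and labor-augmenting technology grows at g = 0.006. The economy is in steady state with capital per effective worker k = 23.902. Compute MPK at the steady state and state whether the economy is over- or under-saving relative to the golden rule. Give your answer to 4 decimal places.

Break-even investment rate: n + g + δ = 0.01 + 0.006 + 0.09 = 0.106.
MPK = 0.47·k^(0.47−1) = 0.47·23.902^(-0.53) ≈ 0.0874.
MPK < 0.106, so the economy is dynamically inefficient (over-saving).

over-saving; MPK ≈ 0.0874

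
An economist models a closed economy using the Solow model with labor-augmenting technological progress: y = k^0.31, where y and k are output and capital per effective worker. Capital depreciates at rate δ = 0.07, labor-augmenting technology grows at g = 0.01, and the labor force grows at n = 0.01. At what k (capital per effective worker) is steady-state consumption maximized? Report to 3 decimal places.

k_gold ≈ 6.004

Capital per effective worker breaks even when investment replaces (n + g + δ)·k; here n + g + δ = 0.09.
Setting f'(k) = n+g+δ gives 0.31·k^(0.31−1) = 0.09, hence k_gold = (0.31/0.09)^(1/0.69) ≈ 6.0039.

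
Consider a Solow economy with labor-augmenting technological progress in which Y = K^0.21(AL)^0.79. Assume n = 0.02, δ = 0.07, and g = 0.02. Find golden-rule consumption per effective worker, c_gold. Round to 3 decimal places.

c_gold ≈ 0.938

Capital per effective worker breaks even when investment replaces (n + g + δ)·k; here n + g + δ = 0.11.
Maximizing c = f(k) − (n+g+δ)·k gives f'(k) = n+g+δ, i.e. 0.21·k^(0.21−1) = 0.11, so k_gold = (0.21/0.11)^(1/0.79) ≈ 2.2671.
y_gold = 2.2671^0.21 ≈ 1.1875.
c_gold = y_gold − (n+g+δ)·k_gold = 1.1875 − 0.11·2.2671 ≈ 0.9382.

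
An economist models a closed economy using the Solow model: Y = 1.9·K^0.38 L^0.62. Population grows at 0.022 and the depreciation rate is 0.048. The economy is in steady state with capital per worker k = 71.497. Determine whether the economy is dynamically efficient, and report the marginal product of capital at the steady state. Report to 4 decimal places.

dynamically inefficient; MPK ≈ 0.0512

Capital per worker breaks even when investment replaces (n + δ)·k; here n + δ = 0.07.
MPK = 0.38·1.9·k^(0.38−1) = 0.38·1.9·71.497^(-0.62) ≈ 0.0512.
MPK < 0.07, so the economy is dynamically inefficient (over-saving).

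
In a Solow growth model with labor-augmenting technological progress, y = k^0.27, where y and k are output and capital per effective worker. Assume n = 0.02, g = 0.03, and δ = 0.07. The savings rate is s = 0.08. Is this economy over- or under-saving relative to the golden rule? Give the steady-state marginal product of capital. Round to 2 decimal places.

The effective depreciation rate is n + g + δ = 0.02 + 0.03 + 0.07 = 0.12.
Steady-state k*: s·k^0.27 = 0.12·k gives k* = (0.08/0.12)^(1/0.73) ≈ 0.5738.
MPK = 0.27·0.5738^(-0.73) ≈ 0.4050.
MPK > n+g+δ = 0.12, so the economy is dynamically efficient (under-saving).

under-saving; MPK ≈ 0.40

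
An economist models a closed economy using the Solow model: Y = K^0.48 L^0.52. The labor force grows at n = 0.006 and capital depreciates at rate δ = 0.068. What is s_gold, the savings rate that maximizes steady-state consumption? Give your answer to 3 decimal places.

s_gold = 0.480

The effective depreciation rate is n + δ = 0.006 + 0.068 = 0.074.
At the golden rule MPK = n+δ, and in any Cobb-Douglas steady state s = (n+δ)·k/y = MPK·k/y = capital's share 0.48.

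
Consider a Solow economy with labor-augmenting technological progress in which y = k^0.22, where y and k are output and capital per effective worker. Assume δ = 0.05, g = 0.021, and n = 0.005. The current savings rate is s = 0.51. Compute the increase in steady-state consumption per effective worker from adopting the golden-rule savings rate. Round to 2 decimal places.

Δc ≈ 0.21

The effective depreciation rate is n + g + δ = 0.005 + 0.021 + 0.05 = 0.076.
Current steady state (s = 0.51): k* = (0.51/0.076)^(1/0.78) ≈ 11.4801, y* = 11.4801^0.22 ≈ 1.7108, c* = (1−0.51)·1.7108 ≈ 0.8383.
Golden rule sets MPK = n+g+δ: 0.22·k^(0.22−1) = 0.076, so k_gold = (0.22/0.076)^(1/0.78) ≈ 3.9067.
y_gold = 3.9067^0.22 ≈ 1.3496, c_gold = y_gold − 0.076·k_gold ≈ 1.0527.
Gain: Δc = 1.0527 − 0.8383 ≈ 0.2144.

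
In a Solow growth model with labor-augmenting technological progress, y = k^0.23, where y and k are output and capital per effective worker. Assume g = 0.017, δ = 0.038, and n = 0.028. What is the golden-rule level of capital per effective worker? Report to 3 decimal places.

k_gold ≈ 3.757

Break-even investment rate: n + g + δ = 0.028 + 0.017 + 0.038 = 0.083.
Setting f'(k) = n+g+δ gives 0.23·k^(0.23−1) = 0.083, hence k_gold = (0.23/0.083)^(1/0.77) ≈ 3.7572.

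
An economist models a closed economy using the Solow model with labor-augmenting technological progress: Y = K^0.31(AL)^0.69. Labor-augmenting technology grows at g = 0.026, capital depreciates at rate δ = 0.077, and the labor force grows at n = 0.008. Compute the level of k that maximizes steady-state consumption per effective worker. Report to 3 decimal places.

The effective depreciation rate is n + g + δ = 0.008 + 0.026 + 0.077 = 0.111.
At the golden rule the marginal product of capital equals n+g+δ: 0.31·k^(0.31−1) = 0.111. Solving, k_gold = (0.31/0.111)^(1/0.69) ≈ 4.4303.

k_gold ≈ 4.430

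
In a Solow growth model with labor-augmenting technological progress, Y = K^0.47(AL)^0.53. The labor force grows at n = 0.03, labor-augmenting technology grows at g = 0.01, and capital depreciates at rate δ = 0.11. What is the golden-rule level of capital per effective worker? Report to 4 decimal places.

k_gold ≈ 8.6270

n + g + δ = 0.03 + 0.01 + 0.11 = 0.15.
Golden rule sets MPK = n+g+δ: 0.47·k^(0.47−1) = 0.15, so k_gold = (0.47/0.15)^(1/0.53) ≈ 8.6270.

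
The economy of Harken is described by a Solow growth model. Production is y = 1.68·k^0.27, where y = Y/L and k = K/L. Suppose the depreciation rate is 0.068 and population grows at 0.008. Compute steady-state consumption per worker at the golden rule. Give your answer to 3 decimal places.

c_gold ≈ 2.375

Capital per worker breaks even when investment replaces (n + δ)·k; here n + δ = 0.076.
Golden rule sets MPK = n+δ: 0.27·1.68·k^(0.27−1) = 0.076, so k_gold = (0.27·1.68/0.076)^(1/0.73) ≈ 11.5564.
y_gold = 1.68·11.5564^0.27 ≈ 3.2529.
c_gold = y_gold − (n+δ)·k_gold = 3.2529 − 0.076·11.5564 ≈ 2.3746.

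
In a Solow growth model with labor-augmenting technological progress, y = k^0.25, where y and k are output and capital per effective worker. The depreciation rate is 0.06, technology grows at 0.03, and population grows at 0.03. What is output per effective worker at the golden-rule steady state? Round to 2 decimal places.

y_gold ≈ 1.28

Capital per effective worker breaks even when investment replaces (n + g + δ)·k; here n + g + δ = 0.12.
Golden rule sets MPK = n+g+δ: 0.25·k^(0.25−1) = 0.12, so k_gold = (0.25/0.12)^(1/0.75) ≈ 2.6608.
Output: y_gold = k_gold^0.25 = 2.6608^0.25 ≈ 1.2772.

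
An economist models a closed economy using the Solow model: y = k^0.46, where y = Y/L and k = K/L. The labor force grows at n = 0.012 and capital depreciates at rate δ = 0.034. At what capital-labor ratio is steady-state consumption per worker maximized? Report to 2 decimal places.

The effective depreciation rate is n + δ = 0.012 + 0.034 = 0.046.
Setting f'(k) = n+δ gives 0.46·k^(0.46−1) = 0.046, hence k_gold = (0.46/0.046)^(1/0.54) ≈ 71.0971.

k_gold ≈ 71.10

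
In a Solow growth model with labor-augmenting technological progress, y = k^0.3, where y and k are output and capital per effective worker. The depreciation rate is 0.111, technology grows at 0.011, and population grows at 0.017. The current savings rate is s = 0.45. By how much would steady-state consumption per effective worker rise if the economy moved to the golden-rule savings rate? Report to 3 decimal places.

Δc ≈ 0.063

n + g + δ = 0.017 + 0.011 + 0.111 = 0.139.
Current steady state (s = 0.45): k* = (0.45/0.139)^(1/0.7) ≈ 5.3562, y* = 5.3562^0.3 ≈ 1.6545, c* = (1−0.45)·1.6545 ≈ 0.9100.
Setting f'(k) = n+g+δ gives 0.3·k^(0.3−1) = 0.139, hence k_gold = (0.3/0.139)^(1/0.7) ≈ 3.0012.
y_gold = 3.0012^0.3 ≈ 1.3906, c_gold = y_gold − 0.139·k_gold ≈ 0.9734.
Gain: Δc = 0.9734 − 0.9100 ≈ 0.0634.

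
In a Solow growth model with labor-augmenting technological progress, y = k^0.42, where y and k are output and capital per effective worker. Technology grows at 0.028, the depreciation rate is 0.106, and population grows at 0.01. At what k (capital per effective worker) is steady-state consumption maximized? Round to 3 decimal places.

k_gold ≈ 6.332

n + g + δ = 0.01 + 0.028 + 0.106 = 0.144.
At the golden rule the marginal product of capital equals n+g+δ: 0.42·k^(0.42−1) = 0.144. Solving, k_gold = (0.42/0.144)^(1/0.58) ≈ 6.3318.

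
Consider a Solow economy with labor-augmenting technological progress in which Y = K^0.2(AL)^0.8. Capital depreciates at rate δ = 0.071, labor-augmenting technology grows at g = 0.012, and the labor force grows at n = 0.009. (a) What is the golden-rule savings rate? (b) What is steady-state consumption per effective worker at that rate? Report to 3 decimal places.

n + g + δ = 0.009 + 0.012 + 0.071 = 0.092.
For Cobb-Douglas, s_gold equals capital's share: s_gold = 0.2.
Golden rule sets MPK = n+g+δ: 0.2·k^(0.2−1) = 0.092, so k_gold = (0.2/0.092)^(1/0.8) ≈ 2.6397.
y_gold = 2.6397^0.2 ≈ 1.2143; c_gold = (1−0.2)·y_gold ≈ 0.9714.

(a) s_gold = 0.200; (b) c_gold ≈ 0.971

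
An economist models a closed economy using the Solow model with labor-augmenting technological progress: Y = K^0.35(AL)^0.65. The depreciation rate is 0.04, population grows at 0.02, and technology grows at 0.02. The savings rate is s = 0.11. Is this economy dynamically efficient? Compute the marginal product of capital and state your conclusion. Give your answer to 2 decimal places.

The effective depreciation rate is n + g + δ = 0.02 + 0.02 + 0.04 = 0.08.
Steady-state k*: s·k^0.35 = 0.08·k gives k* = (0.11/0.08)^(1/0.65) ≈ 1.6322.
MPK = 0.35·1.6322^(-0.65) ≈ 0.2545.
MPK > n+g+δ = 0.08, so the economy is dynamically efficient (under-saving).

dynamically efficient; MPK ≈ 0.25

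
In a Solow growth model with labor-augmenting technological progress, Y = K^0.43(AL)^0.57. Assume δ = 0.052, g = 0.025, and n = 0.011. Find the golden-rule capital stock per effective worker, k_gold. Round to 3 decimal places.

n + g + δ = 0.011 + 0.025 + 0.052 = 0.088.
Setting f'(k) = n+g+δ gives 0.43·k^(0.43−1) = 0.088, hence k_gold = (0.43/0.088)^(1/0.57) ≈ 16.1714.

k_gold ≈ 16.171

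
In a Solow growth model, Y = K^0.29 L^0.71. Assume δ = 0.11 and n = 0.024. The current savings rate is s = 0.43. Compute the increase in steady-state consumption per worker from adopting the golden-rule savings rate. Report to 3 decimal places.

The effective depreciation rate is n + δ = 0.024 + 0.11 = 0.134.
Current steady state (s = 0.43): k* = (0.43/0.134)^(1/0.71) ≈ 5.1664, y* = 5.1664^0.29 ≈ 1.6100, c* = (1−0.43)·1.6100 ≈ 0.9177.
Golden rule sets MPK = n+δ: 0.29·k^(0.29−1) = 0.134, so k_gold = (0.29/0.134)^(1/0.71) ≈ 2.9665.
y_gold = 2.9665^0.29 ≈ 1.3707, c_gold = y_gold − 0.134·k_gold ≈ 0.9732.
Gain: Δc = 0.9732 − 0.9177 ≈ 0.0555.

Δc ≈ 0.056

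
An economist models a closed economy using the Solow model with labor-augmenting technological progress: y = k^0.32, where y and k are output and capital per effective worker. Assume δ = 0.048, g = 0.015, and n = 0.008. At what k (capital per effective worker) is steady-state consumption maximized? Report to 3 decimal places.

The effective depreciation rate is n + g + δ = 0.008 + 0.015 + 0.048 = 0.071.
Setting f'(k) = n+g+δ gives 0.32·k^(0.32−1) = 0.071, hence k_gold = (0.32/0.071)^(1/0.68) ≈ 9.1539.

k_gold ≈ 9.154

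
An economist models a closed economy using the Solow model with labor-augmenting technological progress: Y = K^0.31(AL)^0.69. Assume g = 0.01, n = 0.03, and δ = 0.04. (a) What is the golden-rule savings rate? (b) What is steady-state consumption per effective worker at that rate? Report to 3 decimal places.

Break-even investment rate: n + g + δ = 0.03 + 0.01 + 0.04 = 0.08.
For Cobb-Douglas, s_gold equals capital's share: s_gold = 0.31.
Maximizing c = f(k) − (n+g+δ)·k gives f'(k) = n+g+δ, i.e. 0.31·k^(0.31−1) = 0.08, so k_gold = (0.31/0.08)^(1/0.69) ≈ 7.1214.
y_gold = 7.1214^0.31 ≈ 1.8378; c_gold = (1−0.31)·y_gold ≈ 1.2681.

(a) s_gold = 0.310; (b) c_gold ≈ 1.268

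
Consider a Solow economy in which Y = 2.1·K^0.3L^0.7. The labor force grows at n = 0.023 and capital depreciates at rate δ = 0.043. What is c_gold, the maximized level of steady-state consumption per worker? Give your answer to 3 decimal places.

Capital per worker breaks even when investment replaces (n + δ)·k; here n + δ = 0.066.
Setting f'(k) = n+δ gives 0.3·2.1·k^(0.3−1) = 0.066, hence k_gold = (0.3·2.1/0.066)^(1/0.7) ≈ 25.1021.
y_gold = 2.1·25.1021^0.3 ≈ 5.5225.
c_gold = y_gold − (n+δ)·k_gold = 5.5225 − 0.066·25.1021 ≈ 3.8657.

c_gold ≈ 3.866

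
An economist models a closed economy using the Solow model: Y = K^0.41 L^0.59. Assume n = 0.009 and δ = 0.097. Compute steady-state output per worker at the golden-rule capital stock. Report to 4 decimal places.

Break-even investment rate: n + δ = 0.009 + 0.097 = 0.106.
Maximizing c = f(k) − (n+δ)·k gives f'(k) = n+δ, i.e. 0.41·k^(0.41−1) = 0.106, so k_gold = (0.41/0.106)^(1/0.59) ≈ 9.9021.
Output: y_gold = k_gold^0.41 = 9.9021^0.41 ≈ 2.5600.

y_gold ≈ 2.5600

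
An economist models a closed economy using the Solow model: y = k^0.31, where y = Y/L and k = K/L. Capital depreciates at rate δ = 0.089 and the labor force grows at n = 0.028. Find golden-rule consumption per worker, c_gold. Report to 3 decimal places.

Break-even investment rate: n + δ = 0.028 + 0.089 = 0.117.
Setting f'(k) = n+δ gives 0.31·k^(0.31−1) = 0.117, hence k_gold = (0.31/0.117)^(1/0.69) ≈ 4.1049.
y_gold = 4.1049^0.31 ≈ 1.5493.
c_gold = y_gold − (n+δ)·k_gold = 1.5493 − 0.117·4.1049 ≈ 1.0690.

c_gold ≈ 1.069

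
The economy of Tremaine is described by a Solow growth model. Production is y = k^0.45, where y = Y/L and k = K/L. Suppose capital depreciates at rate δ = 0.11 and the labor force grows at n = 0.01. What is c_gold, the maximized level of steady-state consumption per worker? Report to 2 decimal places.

Break-even investment rate: n + δ = 0.01 + 0.11 = 0.12.
Setting f'(k) = n+δ gives 0.45·k^(0.45−1) = 0.12, hence k_gold = (0.45/0.12)^(1/0.55) ≈ 11.0584.
y_gold = 11.0584^0.45 ≈ 2.9489.
c_gold = y_gold − (n+δ)·k_gold = 2.9489 − 0.12·11.0584 ≈ 1.6219.

c_gold ≈ 1.62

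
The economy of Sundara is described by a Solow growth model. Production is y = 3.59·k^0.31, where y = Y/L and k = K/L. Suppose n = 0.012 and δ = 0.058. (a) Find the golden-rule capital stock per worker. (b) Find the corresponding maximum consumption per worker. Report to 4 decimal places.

Capital per worker breaks even when investment replaces (n + δ)·k; here n + δ = 0.07.
Setting f'(k) = n+δ gives 0.31·3.59·k^(0.31−1) = 0.07, hence k_gold = (0.31·3.59/0.07)^(1/0.69) ≈ 55.0933.
y_gold = 3.59·55.0933^0.31 ≈ 12.4404; c_gold = y_gold − 0.07·k_gold ≈ 8.5839.

(a) k_gold ≈ 55.0933; (b) c_gold ≈ 8.5839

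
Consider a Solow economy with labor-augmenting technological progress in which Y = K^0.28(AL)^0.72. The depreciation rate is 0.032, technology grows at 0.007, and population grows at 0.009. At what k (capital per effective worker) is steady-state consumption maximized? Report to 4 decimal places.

Break-even investment rate: n + g + δ = 0.009 + 0.007 + 0.032 = 0.048.
At the golden rule the marginal product of capital equals n+g+δ: 0.28·k^(0.28−1) = 0.048. Solving, k_gold = (0.28/0.048)^(1/0.72) ≈ 11.5817.

k_gold ≈ 11.5817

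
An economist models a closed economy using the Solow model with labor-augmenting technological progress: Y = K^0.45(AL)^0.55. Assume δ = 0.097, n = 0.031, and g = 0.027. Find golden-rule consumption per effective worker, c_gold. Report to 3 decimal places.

c_gold ≈ 1.315

n + g + δ = 0.031 + 0.027 + 0.097 = 0.155.
Golden rule sets MPK = n+g+δ: 0.45·k^(0.45−1) = 0.155, so k_gold = (0.45/0.155)^(1/0.55) ≈ 6.9439.
y_gold = 6.9439^0.45 ≈ 2.3918.
c_gold = y_gold − (n+g+δ)·k_gold = 2.3918 − 0.155·6.9439 ≈ 1.3155.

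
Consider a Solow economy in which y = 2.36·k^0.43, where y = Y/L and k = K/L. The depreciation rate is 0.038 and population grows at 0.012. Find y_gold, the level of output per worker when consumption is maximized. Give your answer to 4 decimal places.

n + δ = 0.012 + 0.038 = 0.05.
Setting f'(k) = n+δ gives 0.43·2.36·k^(0.43−1) = 0.05, hence k_gold = (0.43·2.36/0.05)^(1/0.57) ≈ 196.6539.
Output: y_gold = 2.36·k_gold^0.43 = 2.36·196.6539^0.43 ≈ 22.8667.

y_gold ≈ 22.8667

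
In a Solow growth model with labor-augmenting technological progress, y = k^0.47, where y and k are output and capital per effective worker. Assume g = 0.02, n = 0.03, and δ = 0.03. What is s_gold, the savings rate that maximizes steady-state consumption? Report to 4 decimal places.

s_gold = 0.4700

The effective depreciation rate is n + g + δ = 0.03 + 0.02 + 0.03 = 0.08.
At the golden rule MPK = n+g+δ, and in any Cobb-Douglas steady state s = (n+g+δ)·k/y = MPK·k/y = capital's share 0.47.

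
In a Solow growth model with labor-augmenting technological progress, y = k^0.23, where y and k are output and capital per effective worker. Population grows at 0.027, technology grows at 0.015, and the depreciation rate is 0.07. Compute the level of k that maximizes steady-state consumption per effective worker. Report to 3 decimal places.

Capital per effective worker breaks even when investment replaces (n + g + δ)·k; here n + g + δ = 0.112.
Maximizing c = f(k) − (n+g+δ)·k gives f'(k) = n+g+δ, i.e. 0.23·k^(0.23−1) = 0.112, so k_gold = (0.23/0.112)^(1/0.77) ≈ 2.5460.

k_gold ≈ 2.546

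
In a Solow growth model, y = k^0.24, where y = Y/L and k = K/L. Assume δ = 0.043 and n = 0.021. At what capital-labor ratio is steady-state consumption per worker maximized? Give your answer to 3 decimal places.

n + δ = 0.021 + 0.043 = 0.064.
At the golden rule the marginal product of capital equals n+δ: 0.24·k^(0.24−1) = 0.064. Solving, k_gold = (0.24/0.064)^(1/0.76) ≈ 5.6925.

k_gold ≈ 5.693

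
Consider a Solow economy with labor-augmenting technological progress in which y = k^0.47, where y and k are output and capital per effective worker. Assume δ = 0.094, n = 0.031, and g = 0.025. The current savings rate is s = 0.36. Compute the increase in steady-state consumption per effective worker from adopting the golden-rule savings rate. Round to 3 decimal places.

Δc ≈ 0.068

Capital per effective worker breaks even when investment replaces (n + g + δ)·k; here n + g + δ = 0.15.
Current steady state (s = 0.36): k* = (0.36/0.15)^(1/0.53) ≈ 5.2165, y* = 5.2165^0.47 ≈ 2.1735, c* = (1−0.36)·2.1735 ≈ 1.3911.
Setting f'(k) = n+g+δ gives 0.47·k^(0.47−1) = 0.15, hence k_gold = (0.47/0.15)^(1/0.53) ≈ 8.6270.
y_gold = 8.6270^0.47 ≈ 2.7533, c_gold = y_gold − 0.15·k_gold ≈ 1.4593.
Gain: Δc = 1.4593 − 1.3911 ≈ 0.0682.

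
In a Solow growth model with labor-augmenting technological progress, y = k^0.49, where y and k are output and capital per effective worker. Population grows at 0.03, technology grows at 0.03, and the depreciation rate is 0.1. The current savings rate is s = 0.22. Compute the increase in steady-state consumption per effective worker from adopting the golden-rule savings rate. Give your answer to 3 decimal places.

Δc ≈ 0.436

Capital per effective worker breaks even when investment replaces (n + g + δ)·k; here n + g + δ = 0.16.
Current steady state (s = 0.22): k* = (0.22/0.16)^(1/0.51) ≈ 1.8672, y* = 1.8672^0.49 ≈ 1.3579, c* = (1−0.22)·1.3579 ≈ 1.0592.
At the golden rule the marginal product of capital equals n+g+δ: 0.49·k^(0.49−1) = 0.16. Solving, k_gold = (0.49/0.16)^(1/0.51) ≈ 8.9762.
y_gold = 8.9762^0.49 ≈ 2.9310, c_gold = y_gold − 0.16·k_gold ≈ 1.4948.
Gain: Δc = 1.4948 − 1.0592 ≈ 0.4356.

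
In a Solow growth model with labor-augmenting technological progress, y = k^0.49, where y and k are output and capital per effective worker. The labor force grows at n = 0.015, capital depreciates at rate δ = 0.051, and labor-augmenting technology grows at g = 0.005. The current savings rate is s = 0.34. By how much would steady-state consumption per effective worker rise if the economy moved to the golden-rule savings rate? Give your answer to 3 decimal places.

Δc ≈ 0.291

Break-even investment rate: n + g + δ = 0.015 + 0.005 + 0.051 = 0.071.
Current steady state (s = 0.34): k* = (0.34/0.071)^(1/0.51) ≈ 21.5658, y* = 21.5658^0.49 ≈ 4.5034, c* = (1−0.34)·4.5034 ≈ 2.9723.
Setting f'(k) = n+g+δ gives 0.49·k^(0.49−1) = 0.071, hence k_gold = (0.49/0.071)^(1/0.51) ≈ 44.1546.
y_gold = 44.1546^0.49 ≈ 6.3979, c_gold = y_gold − 0.071·k_gold ≈ 3.2629.
Gain: Δc = 3.2629 − 2.9723 ≈ 0.2907.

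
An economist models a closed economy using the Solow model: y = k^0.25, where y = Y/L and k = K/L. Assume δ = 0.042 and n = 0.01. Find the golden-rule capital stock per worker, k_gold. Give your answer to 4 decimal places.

The effective depreciation rate is n + δ = 0.01 + 0.042 = 0.052.
Maximizing c = f(k) − (n+δ)·k gives f'(k) = n+δ, i.e. 0.25·k^(0.25−1) = 0.052, so k_gold = (0.25/0.052)^(1/0.75) ≈ 8.1143.

k_gold ≈ 8.1143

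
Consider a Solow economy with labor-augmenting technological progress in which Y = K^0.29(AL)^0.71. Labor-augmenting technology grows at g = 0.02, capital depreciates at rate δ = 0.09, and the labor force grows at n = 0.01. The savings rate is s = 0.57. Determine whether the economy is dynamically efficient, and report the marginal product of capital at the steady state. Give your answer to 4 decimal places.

n + g + δ = 0.01 + 0.02 + 0.09 = 0.12.
Steady-state k*: s·k^0.29 = 0.12·k gives k* = (0.57/0.12)^(1/0.71) ≈ 8.9761.
MPK = 0.29·8.9761^(-0.71) ≈ 0.0611.
MPK < n+g+δ = 0.12, so the economy is dynamically inefficient (over-saving).

dynamically inefficient; MPK ≈ 0.0611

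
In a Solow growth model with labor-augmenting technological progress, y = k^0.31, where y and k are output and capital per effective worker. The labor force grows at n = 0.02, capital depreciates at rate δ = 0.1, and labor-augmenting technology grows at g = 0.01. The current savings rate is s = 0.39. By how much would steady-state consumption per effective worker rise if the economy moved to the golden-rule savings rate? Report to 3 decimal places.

Δc ≈ 0.020

The effective depreciation rate is n + g + δ = 0.02 + 0.01 + 0.1 = 0.13.
Current steady state (s = 0.39): k* = (0.39/0.13)^(1/0.69) ≈ 4.9145, y* = 4.9145^0.31 ≈ 1.6382, c* = (1−0.39)·1.6382 ≈ 0.9993.
Setting f'(k) = n+g+δ gives 0.31·k^(0.31−1) = 0.13, hence k_gold = (0.31/0.13)^(1/0.69) ≈ 3.5236.
y_gold = 3.5236^0.31 ≈ 1.4776, c_gold = y_gold − 0.13·k_gold ≈ 1.0196.
Gain: Δc = 1.0196 − 0.9993 ≈ 0.0203.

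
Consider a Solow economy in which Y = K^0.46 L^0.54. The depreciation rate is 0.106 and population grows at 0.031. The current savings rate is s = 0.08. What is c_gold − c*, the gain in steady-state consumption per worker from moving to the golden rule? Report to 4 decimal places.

Capital per worker breaks even when investment replaces (n + δ)·k; here n + δ = 0.137.
Current steady state (s = 0.08): k* = (0.08/0.137)^(1/0.54) ≈ 0.3693, y* = 0.3693^0.46 ≈ 0.6324, c* = (1−0.08)·0.6324 ≈ 0.5818.
At the golden rule the marginal product of capital equals n+δ: 0.46·k^(0.46−1) = 0.137. Solving, k_gold = (0.46/0.137)^(1/0.54) ≈ 9.4220.
y_gold = 9.4220^0.46 ≈ 2.8061, c_gold = y_gold − 0.137·k_gold ≈ 1.5153.
Gain: Δc = 1.5153 − 0.5818 ≈ 0.9335.

Δc ≈ 0.9335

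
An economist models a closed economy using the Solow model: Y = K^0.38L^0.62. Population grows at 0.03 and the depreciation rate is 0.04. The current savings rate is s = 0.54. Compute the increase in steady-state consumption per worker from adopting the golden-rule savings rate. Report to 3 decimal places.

Δc ≈ 0.139

The effective depreciation rate is n + δ = 0.03 + 0.04 = 0.07.
Current steady state (s = 0.54): k* = (0.54/0.07)^(1/0.62) ≈ 26.9850, y* = 26.9850^0.38 ≈ 3.4981, c* = (1−0.54)·3.4981 ≈ 1.6091.
At the golden rule the marginal product of capital equals n+δ: 0.38·k^(0.38−1) = 0.07. Solving, k_gold = (0.38/0.07)^(1/0.62) ≈ 15.3101.
y_gold = 15.3101^0.38 ≈ 2.8203, c_gold = y_gold − 0.07·k_gold ≈ 1.7486.
Gain: Δc = 1.7486 − 1.6091 ≈ 0.1395.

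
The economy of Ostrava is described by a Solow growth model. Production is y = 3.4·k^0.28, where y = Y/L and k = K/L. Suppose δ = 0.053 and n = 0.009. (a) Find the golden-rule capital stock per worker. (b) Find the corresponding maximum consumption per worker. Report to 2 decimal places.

(a) k_gold ≈ 44.42; (b) c_gold ≈ 7.08

The effective depreciation rate is n + δ = 0.009 + 0.053 = 0.062.
Maximizing c = f(k) − (n+δ)·k gives f'(k) = n+δ, i.e. 0.28·3.4·k^(0.28−1) = 0.062, so k_gold = (0.28·3.4/0.062)^(1/0.72) ≈ 44.4184.
y_gold = 3.4·44.4184^0.28 ≈ 9.8355; c_gold = y_gold − 0.062·k_gold ≈ 7.0816.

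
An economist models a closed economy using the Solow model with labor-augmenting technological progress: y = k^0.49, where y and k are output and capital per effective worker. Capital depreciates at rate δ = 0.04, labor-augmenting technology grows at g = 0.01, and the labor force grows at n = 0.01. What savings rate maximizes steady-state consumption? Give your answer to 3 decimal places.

Break-even investment rate: n + g + δ = 0.01 + 0.01 + 0.04 = 0.06.
At the golden rule MPK = n+g+δ, and in any Cobb-Douglas steady state s = (n+g+δ)·k/y = MPK·k/y = capital's share 0.49.

s_gold = 0.490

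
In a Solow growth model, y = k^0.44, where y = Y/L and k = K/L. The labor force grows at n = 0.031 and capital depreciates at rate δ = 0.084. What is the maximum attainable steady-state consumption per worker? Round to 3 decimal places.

Capital per worker breaks even when investment replaces (n + δ)·k; here n + δ = 0.115.
At the golden rule the marginal product of capital equals n+δ: 0.44·k^(0.44−1) = 0.115. Solving, k_gold = (0.44/0.115)^(1/0.56) ≈ 10.9808.
y_gold = 10.9808^0.44 ≈ 2.8700.
c_gold = y_gold − (n+δ)·k_gold = 2.8700 − 0.115·10.9808 ≈ 1.6072.

c_gold ≈ 1.607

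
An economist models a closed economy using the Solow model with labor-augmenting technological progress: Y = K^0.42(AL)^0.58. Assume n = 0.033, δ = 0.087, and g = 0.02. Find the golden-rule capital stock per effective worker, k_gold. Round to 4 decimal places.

k_gold ≈ 6.6470

Capital per effective worker breaks even when investment replaces (n + g + δ)·k; here n + g + δ = 0.14.
Golden rule sets MPK = n+g+δ: 0.42·k^(0.42−1) = 0.14, so k_gold = (0.42/0.14)^(1/0.58) ≈ 6.6470.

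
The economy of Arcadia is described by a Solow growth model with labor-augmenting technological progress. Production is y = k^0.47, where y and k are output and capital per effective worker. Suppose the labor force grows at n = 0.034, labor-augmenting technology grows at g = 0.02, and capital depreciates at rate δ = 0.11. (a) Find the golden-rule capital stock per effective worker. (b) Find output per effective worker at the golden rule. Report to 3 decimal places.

(a) k_gold ≈ 7.290; (b) y_gold ≈ 2.544

n + g + δ = 0.034 + 0.02 + 0.11 = 0.164.
Golden rule sets MPK = n+g+δ: 0.47·k^(0.47−1) = 0.164, so k_gold = (0.47/0.164)^(1/0.53) ≈ 7.2903.
y_gold = 7.2903^0.47 ≈ 2.5438.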